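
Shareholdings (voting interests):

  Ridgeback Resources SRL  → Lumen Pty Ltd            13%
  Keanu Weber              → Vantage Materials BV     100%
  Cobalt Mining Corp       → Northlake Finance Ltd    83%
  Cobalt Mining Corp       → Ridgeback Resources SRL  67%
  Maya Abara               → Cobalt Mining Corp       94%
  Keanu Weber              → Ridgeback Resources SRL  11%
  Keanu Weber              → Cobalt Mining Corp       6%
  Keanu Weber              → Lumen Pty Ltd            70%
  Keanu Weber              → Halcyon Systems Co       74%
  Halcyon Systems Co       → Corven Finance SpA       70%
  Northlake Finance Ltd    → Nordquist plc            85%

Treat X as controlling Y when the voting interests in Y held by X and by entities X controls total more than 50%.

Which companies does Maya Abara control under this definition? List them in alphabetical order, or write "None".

Maya holds 94% of Cobalt, so Maya controls Cobalt.
Cobalt holds 83% of Northlake, so Maya controls Northlake.
Cobalt holds 67% of Ridgeback, so Maya controls Ridgeback.
Northlake holds 85% of Nordquist, so Maya controls Nordquist.
No other company's threshold is met.

Cobalt Mining Corp, Nordquist plc, Northlake Finance Ltd, Ridgeback Resources SRL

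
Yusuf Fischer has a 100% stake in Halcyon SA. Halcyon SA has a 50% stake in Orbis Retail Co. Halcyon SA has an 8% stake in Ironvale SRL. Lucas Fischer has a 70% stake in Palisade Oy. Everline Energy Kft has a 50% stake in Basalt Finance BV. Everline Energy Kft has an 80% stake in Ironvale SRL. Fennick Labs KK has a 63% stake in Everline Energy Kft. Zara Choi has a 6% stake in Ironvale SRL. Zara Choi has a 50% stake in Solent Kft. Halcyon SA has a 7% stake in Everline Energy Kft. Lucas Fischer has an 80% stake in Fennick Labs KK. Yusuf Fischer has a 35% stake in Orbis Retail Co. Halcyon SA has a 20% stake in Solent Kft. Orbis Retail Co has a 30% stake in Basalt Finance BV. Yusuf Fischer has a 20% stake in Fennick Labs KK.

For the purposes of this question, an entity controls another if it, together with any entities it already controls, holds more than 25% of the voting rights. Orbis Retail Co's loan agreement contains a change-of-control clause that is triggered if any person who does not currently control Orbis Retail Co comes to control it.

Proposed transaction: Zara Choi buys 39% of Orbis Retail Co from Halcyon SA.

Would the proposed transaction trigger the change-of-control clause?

The purchase adds only to Zara's holdings (Halcyon's stake shrinks), so Zara is the only person who could newly come to control Orbis.
Zara holds 50% of Solent, so Zara controls Solent.
Neither Zara nor any entity Zara controls holds any voting interest in Orbis.
So before the transaction, Zara does not control Orbis.
After the purchase, Zara holds 39% of Orbis directly, and Halcyon's stake falls to 11%.
Zara holds 39% of Orbis, so Zara controls Orbis.
Zara did not control Orbis before and does after, so the clause is triggered.

Yes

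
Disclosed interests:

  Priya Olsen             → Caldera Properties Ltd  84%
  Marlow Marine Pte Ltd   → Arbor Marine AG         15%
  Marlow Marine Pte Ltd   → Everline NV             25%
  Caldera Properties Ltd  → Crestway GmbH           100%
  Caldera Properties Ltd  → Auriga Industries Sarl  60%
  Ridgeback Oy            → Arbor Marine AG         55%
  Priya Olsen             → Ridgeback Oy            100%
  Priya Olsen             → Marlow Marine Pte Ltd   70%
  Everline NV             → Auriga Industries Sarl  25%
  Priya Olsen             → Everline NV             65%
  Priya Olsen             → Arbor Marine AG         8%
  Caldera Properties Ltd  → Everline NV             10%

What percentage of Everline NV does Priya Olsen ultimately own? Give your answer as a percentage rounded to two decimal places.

Priya reaches Everline along 3 paths.
Via Caldera: 84% × 10% = 8.4%.
Via Marlow: 70% × 25% = 17.5%.
Direct stake: 65% = 65%.
Total: 8.4% + 17.5% + 65% = 90.9%.
Rounded: 90.90%.

90.90%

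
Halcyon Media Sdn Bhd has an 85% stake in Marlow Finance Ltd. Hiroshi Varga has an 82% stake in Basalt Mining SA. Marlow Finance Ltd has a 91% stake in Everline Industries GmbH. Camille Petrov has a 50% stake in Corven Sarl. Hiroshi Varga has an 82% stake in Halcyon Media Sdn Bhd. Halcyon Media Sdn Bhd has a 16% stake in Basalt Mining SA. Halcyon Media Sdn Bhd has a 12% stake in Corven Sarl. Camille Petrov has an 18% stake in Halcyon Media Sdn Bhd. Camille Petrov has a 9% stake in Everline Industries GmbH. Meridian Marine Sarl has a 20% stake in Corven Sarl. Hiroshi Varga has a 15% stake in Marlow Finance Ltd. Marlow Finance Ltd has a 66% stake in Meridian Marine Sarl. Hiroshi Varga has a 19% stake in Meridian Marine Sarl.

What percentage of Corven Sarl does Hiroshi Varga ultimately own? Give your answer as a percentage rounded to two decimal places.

24.82%

Hiroshi reaches Corven along 4 paths.
Via Meridian: 19% × 20% = 3.8%.
Via Marlow → Meridian: 15% × 66% × 20% = 1.98%.
Via Halcyon → Marlow → Meridian: 82% × 85% × 66% × 20% = 9.2004%.
Via Halcyon: 82% × 12% = 9.84%.
Total: 3.8% + 1.98% + 9.2004% + 9.84% = 24.8204%.
Rounded: 24.82%.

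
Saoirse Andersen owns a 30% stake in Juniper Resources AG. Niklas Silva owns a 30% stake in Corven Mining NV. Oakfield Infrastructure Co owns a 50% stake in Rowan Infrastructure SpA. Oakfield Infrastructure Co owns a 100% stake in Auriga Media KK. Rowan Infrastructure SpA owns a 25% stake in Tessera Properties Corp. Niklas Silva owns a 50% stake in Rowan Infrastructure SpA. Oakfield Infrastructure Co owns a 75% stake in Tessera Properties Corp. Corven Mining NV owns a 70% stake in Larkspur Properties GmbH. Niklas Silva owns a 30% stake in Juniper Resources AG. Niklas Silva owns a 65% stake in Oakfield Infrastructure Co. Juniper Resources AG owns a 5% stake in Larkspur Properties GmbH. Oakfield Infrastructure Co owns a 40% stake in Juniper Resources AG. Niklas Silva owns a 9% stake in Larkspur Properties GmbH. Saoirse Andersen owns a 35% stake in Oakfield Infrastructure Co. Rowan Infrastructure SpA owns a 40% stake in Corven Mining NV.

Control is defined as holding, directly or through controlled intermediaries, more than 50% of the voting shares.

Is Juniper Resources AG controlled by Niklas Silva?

Yes

Niklas holds 65% of Oakfield, so Niklas controls Oakfield.
Niklas and Oakfield together hold 30% + 40% = 70% of Juniper, so Niklas controls Juniper.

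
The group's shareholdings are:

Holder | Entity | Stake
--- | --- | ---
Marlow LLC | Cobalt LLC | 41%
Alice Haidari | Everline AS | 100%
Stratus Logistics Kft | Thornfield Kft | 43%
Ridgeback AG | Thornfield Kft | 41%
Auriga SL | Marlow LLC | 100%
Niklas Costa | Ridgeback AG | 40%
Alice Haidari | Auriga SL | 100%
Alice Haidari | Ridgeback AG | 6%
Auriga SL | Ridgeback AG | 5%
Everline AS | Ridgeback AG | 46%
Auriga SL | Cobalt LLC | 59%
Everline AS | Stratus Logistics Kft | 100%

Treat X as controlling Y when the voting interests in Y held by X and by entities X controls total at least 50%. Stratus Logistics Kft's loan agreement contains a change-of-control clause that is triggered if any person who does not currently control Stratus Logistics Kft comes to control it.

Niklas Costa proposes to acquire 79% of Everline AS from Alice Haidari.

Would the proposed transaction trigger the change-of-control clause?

Yes

The purchase adds only to Niklas's holdings (Alice's stake shrinks), so Niklas is the only person who could newly come to control Stratus.
Niklas's largest direct stake is 40% in Ridgeback, which does not meet the threshold, so Niklas controls no company.
Neither Niklas nor any entity Niklas controls holds any voting interest in Stratus.
So before the transaction, Niklas does not control Stratus.
After the purchase, Niklas holds 79% of Everline directly, and Alice's stake falls to 21%.
Niklas holds 79% of Everline, so Niklas controls Everline.
Everline holds 100% of Stratus, so Niklas controls Stratus.
Niklas did not control Stratus before and does after, so the clause is triggered.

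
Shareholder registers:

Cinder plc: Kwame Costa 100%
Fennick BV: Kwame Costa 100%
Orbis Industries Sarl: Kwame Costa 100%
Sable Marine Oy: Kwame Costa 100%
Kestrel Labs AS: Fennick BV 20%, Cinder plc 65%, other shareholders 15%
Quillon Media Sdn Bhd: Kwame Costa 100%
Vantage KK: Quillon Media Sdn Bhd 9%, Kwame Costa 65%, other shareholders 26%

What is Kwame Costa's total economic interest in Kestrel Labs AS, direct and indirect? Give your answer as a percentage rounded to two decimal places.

Kwame reaches Kestrel along 2 paths.
Via Fennick: 100% × 20% = 20%.
Via Cinder: 100% × 65% = 65%.
Total: 20% + 65% = 85%.
Rounded: 85.00%.

85.00%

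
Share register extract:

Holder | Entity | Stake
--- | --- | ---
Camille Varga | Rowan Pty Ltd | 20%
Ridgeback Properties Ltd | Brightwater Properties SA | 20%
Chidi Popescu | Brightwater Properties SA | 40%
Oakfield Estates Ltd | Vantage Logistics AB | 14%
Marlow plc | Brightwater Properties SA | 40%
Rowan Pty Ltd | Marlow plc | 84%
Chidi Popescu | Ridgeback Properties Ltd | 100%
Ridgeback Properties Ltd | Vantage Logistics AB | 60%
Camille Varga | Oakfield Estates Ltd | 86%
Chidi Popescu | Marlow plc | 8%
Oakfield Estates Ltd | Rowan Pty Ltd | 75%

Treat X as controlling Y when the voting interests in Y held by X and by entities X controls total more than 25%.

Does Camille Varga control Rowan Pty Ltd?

Camille holds 86% of Oakfield, so Camille controls Oakfield.
Camille and Oakfield together hold 20% + 75% = 95% of Rowan, so Camille controls Rowan.

Yes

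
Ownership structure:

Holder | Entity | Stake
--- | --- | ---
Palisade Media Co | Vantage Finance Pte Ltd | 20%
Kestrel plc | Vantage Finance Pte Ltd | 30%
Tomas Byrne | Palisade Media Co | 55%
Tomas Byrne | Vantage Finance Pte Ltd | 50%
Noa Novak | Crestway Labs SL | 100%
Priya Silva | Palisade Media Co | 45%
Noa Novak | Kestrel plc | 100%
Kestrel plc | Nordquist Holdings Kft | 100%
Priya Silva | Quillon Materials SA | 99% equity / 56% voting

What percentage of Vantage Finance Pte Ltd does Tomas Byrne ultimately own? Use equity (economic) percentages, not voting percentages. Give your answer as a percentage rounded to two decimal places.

61.00%

Tomas reaches Vantage along 2 paths.
Via Palisade: 55% × 20% = 11%.
Direct stake: 50% = 50%.
Total: 11% + 50% = 61%.
Rounded: 61.00%.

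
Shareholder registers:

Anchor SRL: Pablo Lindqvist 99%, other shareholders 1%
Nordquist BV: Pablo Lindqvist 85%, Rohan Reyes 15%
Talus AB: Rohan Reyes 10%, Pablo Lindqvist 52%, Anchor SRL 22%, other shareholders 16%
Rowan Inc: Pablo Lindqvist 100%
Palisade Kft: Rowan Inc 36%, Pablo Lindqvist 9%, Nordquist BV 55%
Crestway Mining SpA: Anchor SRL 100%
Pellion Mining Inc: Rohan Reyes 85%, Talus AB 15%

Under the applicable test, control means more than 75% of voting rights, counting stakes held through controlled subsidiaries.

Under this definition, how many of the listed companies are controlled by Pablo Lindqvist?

5

Pablo holds 99% of Anchor, so Pablo controls Anchor.
Pablo holds 85% of Nordquist, so Pablo controls Nordquist.
Pablo holds 100% of Rowan, so Pablo controls Rowan.
Rowan and Pablo and Nordquist together hold 36% + 9% + 55% = 100% of Palisade, so Pablo controls Palisade.
Anchor holds 100% of Crestway, so Pablo controls Crestway.
No other company's threshold is met.
Pablo controls 5 companies.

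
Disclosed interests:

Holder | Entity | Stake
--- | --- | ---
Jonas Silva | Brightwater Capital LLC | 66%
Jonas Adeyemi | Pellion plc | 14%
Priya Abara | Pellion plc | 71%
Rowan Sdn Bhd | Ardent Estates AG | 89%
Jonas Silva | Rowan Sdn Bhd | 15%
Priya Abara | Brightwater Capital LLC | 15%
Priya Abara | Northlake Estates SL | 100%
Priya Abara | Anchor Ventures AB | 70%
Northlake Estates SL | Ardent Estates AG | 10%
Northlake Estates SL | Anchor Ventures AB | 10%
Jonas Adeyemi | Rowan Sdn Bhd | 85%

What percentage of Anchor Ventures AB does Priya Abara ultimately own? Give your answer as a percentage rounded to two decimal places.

Priya reaches Anchor along 2 paths.
Via Northlake: 100% × 10% = 10%.
Direct stake: 70% = 70%.
Total: 10% + 70% = 80%.
Rounded: 80.00%.

80.00%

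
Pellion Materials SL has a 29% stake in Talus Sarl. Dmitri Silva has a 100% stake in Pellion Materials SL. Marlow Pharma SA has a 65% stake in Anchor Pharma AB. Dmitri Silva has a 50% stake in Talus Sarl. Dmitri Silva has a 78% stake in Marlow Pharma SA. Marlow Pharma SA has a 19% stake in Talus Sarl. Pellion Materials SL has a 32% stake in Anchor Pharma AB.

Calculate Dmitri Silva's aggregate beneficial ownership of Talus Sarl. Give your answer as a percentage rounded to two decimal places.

Dmitri reaches Talus along 3 paths.
Direct stake: 50% = 50%.
Via Pellion: 100% × 29% = 29%.
Via Marlow: 78% × 19% = 14.82%.
Total: 50% + 29% + 14.82% = 93.82%.

93.82%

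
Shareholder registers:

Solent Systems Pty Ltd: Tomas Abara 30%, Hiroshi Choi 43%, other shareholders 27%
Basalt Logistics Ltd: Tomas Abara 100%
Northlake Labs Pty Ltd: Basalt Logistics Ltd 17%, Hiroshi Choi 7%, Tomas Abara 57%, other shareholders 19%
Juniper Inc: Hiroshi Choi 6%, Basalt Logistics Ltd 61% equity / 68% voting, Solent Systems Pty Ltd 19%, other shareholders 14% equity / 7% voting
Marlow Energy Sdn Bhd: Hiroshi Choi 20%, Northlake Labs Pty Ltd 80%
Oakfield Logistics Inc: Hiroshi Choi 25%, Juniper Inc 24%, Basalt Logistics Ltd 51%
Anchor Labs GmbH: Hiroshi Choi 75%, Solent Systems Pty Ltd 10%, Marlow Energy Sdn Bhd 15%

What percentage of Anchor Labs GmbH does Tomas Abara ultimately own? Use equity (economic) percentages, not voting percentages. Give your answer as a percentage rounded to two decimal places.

11.88%

Tomas reaches Anchor along 3 paths.
Via Solent: 30% × 10% = 3%.
Via Basalt → Northlake → Marlow: 100% × 17% × 80% × 15% = 2.04%.
Via Northlake → Marlow: 57% × 80% × 15% = 6.84%.
Total: 3% + 2.04% + 6.84% = 11.88%.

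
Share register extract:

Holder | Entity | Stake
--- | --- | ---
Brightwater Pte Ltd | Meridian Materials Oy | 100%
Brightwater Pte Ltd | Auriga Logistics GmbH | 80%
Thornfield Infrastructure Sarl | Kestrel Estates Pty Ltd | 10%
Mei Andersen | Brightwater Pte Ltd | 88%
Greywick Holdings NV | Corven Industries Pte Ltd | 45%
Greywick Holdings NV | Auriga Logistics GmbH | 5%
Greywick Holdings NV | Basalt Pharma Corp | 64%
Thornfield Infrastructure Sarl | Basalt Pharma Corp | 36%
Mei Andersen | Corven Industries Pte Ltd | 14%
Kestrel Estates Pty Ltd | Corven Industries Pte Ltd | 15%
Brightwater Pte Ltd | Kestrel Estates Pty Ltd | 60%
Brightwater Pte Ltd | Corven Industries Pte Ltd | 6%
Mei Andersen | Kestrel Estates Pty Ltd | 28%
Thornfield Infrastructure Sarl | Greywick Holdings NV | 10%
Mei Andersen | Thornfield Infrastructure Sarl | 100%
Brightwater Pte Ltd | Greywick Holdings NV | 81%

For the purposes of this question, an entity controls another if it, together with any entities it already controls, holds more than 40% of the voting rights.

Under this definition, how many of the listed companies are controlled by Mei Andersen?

Mei holds 88% of Brightwater, so Mei controls Brightwater.
Mei holds 100% of Thornfield, so Mei controls Thornfield.
Thornfield and Brightwater together hold 10% + 81% = 91% of Greywick, so Mei controls Greywick.
Thornfield and Brightwater and Mei together hold 10% + 60% + 28% = 98% of Kestrel, so Mei controls Kestrel.
Kestrel and Mei and Greywick and Brightwater together hold 15% + 14% + 45% + 6% = 80% of Corven, so Mei controls Corven.
Greywick and Thornfield together hold 64% + 36% = 100% of Basalt, so Mei controls Basalt.
Brightwater holds 100% of Meridian, so Mei controls Meridian.
Brightwater and Greywick together hold 80% + 5% = 85% of Auriga, so Mei controls Auriga.
Mei controls 8 companies.

8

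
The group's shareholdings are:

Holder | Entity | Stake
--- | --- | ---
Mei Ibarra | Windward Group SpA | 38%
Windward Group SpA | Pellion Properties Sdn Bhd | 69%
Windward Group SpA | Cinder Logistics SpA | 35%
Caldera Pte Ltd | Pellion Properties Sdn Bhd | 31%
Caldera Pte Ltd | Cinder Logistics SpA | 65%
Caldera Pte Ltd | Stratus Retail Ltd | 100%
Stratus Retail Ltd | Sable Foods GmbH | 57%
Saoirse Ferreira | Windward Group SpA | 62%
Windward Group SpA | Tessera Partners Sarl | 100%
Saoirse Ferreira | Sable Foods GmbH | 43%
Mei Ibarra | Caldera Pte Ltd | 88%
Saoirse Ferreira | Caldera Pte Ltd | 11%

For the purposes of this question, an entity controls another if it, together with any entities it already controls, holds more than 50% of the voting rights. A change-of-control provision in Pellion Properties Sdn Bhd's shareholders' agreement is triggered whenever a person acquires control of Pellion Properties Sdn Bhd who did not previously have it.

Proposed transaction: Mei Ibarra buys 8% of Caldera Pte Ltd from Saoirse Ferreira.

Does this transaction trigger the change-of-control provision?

No

The purchase adds only to Mei's holdings (Saoirse's stake shrinks), so Mei is the only person who could newly come to control Pellion.
Mei holds 88% of Caldera, so Mei controls Caldera.
Caldera holds 100% of Stratus, so Mei controls Stratus.
Stratus holds 57% of Sable, so Mei controls Sable.
Caldera holds 65% of Cinder, so Mei controls Cinder.
In Pellion, Mei's side holds only 31%, not > 50%.
So before the transaction, Mei does not control Pellion.
After the purchase, Mei's direct stake in Caldera rises to 88% + 8% = 96%, and Saoirse's stake falls to 3%.
Mei holds 96% of Caldera, so Mei controls Caldera.
After the transaction, Mei's side holds 31% of Pellion, not > 50%, so Mei still does not control Pellion.
No new person acquires control, so the clause is not triggered.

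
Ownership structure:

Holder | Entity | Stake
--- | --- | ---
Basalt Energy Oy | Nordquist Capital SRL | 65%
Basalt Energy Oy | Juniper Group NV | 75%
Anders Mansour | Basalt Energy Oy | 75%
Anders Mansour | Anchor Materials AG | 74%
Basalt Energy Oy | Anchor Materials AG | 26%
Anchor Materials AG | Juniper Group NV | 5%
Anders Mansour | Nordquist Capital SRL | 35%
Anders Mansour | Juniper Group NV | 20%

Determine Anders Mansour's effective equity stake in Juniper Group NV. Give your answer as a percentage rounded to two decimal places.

Anders reaches Juniper along 4 paths.
Via Basalt: 75% × 75% = 56.25%.
Via Basalt → Anchor: 75% × 26% × 5% = 0.975%.
Via Anchor: 74% × 5% = 3.7%.
Direct stake: 20% = 20%.
Total: 56.25% + 0.975% + 3.7% + 20% = 80.925%.
Rounded: 80.93%.

80.93%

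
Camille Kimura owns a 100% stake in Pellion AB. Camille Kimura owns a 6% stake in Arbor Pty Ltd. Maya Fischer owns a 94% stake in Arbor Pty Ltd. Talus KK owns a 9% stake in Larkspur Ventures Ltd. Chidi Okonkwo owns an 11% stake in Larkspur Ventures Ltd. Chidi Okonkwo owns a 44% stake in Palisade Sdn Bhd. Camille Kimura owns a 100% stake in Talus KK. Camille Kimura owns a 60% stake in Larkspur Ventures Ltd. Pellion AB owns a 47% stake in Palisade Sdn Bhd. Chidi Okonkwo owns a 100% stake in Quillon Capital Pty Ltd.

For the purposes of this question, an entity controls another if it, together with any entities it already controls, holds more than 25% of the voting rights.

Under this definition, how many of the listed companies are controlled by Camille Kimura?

Camille holds 100% of Pellion, so Camille controls Pellion.
Camille holds 100% of Talus, so Camille controls Talus.
Camille and Talus together hold 60% + 9% = 69% of Larkspur, so Camille controls Larkspur.
Pellion holds 47% of Palisade, so Camille controls Palisade.
No other company's threshold is met.
Camille controls 4 companies.

4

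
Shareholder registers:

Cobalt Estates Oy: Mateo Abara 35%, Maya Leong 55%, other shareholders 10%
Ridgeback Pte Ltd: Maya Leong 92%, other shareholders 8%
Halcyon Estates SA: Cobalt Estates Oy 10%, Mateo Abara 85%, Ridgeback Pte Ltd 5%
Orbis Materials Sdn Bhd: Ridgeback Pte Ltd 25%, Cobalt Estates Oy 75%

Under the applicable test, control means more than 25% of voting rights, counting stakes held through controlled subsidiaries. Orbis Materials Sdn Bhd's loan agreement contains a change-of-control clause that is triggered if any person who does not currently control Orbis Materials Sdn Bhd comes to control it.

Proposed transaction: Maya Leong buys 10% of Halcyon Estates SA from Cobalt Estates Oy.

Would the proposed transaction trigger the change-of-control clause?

No

The purchase adds only to Maya's holdings (Cobalt's stake shrinks), so Maya is the only person who could newly come to control Orbis.
Maya holds 55% of Cobalt, so Maya controls Cobalt.
Maya holds 92% of Ridgeback, so Maya controls Ridgeback.
Ridgeback and Cobalt together hold 25% + 75% = 100% of Orbis, so Maya controls Orbis.
So Maya already controls Orbis before the transaction.
After the purchase, Maya holds 10% of Halcyon directly, and Cobalt's stake falls to 0%.
Maya controlled Orbis already, so this is not a new person acquiring control; every other person's position is unchanged or reduced.
No new person acquires control, so the clause is not triggered.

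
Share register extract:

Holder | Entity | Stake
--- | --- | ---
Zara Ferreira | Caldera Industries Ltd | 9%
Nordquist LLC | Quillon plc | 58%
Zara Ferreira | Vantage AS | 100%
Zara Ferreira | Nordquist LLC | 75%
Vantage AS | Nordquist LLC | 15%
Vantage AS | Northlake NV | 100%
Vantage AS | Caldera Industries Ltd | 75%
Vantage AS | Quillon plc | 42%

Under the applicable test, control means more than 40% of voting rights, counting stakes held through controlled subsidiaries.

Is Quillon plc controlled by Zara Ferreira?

Zara holds 100% of Vantage, so Zara controls Vantage.
Vantage and Zara together hold 15% + 75% = 90% of Nordquist, so Zara controls Nordquist.
Nordquist and Vantage together hold 58% + 42% = 100% of Quillon, so Zara controls Quillon.

Yes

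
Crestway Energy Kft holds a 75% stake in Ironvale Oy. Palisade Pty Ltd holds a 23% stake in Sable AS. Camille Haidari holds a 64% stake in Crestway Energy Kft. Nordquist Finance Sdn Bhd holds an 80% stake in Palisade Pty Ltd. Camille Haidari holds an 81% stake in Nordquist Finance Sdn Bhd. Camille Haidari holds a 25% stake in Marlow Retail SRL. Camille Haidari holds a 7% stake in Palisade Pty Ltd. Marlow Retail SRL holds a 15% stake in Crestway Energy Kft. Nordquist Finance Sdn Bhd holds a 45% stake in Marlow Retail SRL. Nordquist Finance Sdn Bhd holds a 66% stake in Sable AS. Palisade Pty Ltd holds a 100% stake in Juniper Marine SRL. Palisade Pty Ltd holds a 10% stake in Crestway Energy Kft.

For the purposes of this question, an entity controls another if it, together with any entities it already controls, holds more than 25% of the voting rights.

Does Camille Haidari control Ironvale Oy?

Camille holds 81% of Nordquist, so Camille controls Nordquist.
Nordquist and Camille together hold 80% + 7% = 87% of Palisade, so Camille controls Palisade.
Camille and Nordquist together hold 25% + 45% = 70% of Marlow, so Camille controls Marlow.
Marlow and Camille and Palisade together hold 15% + 64% + 10% = 89% of Crestway, so Camille controls Crestway.
Crestway holds 75% of Ironvale, so Camille controls Ironvale.

Yes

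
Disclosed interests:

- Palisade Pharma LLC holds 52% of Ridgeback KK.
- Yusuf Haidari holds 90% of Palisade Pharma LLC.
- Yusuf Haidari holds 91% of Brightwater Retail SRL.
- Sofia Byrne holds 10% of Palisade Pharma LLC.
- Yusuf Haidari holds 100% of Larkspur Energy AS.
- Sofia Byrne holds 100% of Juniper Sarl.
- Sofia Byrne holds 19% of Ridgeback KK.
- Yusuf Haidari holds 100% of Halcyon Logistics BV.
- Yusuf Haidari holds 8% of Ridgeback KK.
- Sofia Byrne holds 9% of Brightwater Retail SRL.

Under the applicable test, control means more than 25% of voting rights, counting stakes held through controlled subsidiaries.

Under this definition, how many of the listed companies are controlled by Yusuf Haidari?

Yusuf holds 90% of Palisade, so Yusuf controls Palisade.
Yusuf holds 91% of Brightwater, so Yusuf controls Brightwater.
Yusuf holds 100% of Halcyon, so Yusuf controls Halcyon.
Yusuf holds 100% of Larkspur, so Yusuf controls Larkspur.
Palisade and Yusuf together hold 52% + 8% = 60% of Ridgeback, so Yusuf controls Ridgeback.
No other company's threshold is met.
Yusuf controls 5 companies.

5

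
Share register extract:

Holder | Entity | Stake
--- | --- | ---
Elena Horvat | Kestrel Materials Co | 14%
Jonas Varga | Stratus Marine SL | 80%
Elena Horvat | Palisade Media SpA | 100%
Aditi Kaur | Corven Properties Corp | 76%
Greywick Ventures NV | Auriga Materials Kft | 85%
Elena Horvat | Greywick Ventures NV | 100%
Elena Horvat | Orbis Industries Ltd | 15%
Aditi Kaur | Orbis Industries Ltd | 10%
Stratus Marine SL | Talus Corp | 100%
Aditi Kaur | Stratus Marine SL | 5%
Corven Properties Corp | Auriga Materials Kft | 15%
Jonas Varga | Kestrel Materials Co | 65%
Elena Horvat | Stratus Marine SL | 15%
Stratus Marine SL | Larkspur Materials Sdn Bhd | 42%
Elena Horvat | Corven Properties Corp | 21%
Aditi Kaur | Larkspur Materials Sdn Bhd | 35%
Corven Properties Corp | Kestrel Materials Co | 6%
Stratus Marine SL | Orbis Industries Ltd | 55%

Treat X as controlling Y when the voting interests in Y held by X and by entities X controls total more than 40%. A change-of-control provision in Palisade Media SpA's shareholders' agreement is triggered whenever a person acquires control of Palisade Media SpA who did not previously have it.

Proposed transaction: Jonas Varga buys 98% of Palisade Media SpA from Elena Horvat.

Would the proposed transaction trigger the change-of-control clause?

Yes

The purchase adds only to Jonas's holdings (Elena's stake shrinks), so Jonas is the only person who could newly come to control Palisade.
Jonas holds 80% of Stratus, so Jonas controls Stratus.
Stratus holds 42% of Larkspur, so Jonas controls Larkspur.
Stratus holds 55% of Orbis, so Jonas controls Orbis.
Jonas holds 65% of Kestrel, so Jonas controls Kestrel.
Stratus holds 100% of Talus, so Jonas controls Talus.
Neither Jonas nor any entity Jonas controls holds any voting interest in Palisade.
So before the transaction, Jonas does not control Palisade.
After the purchase, Jonas holds 98% of Palisade directly, and Elena's stake falls to 2%.
Jonas holds 98% of Palisade, so Jonas controls Palisade.
Jonas did not control Palisade before and does after, so the clause is triggered.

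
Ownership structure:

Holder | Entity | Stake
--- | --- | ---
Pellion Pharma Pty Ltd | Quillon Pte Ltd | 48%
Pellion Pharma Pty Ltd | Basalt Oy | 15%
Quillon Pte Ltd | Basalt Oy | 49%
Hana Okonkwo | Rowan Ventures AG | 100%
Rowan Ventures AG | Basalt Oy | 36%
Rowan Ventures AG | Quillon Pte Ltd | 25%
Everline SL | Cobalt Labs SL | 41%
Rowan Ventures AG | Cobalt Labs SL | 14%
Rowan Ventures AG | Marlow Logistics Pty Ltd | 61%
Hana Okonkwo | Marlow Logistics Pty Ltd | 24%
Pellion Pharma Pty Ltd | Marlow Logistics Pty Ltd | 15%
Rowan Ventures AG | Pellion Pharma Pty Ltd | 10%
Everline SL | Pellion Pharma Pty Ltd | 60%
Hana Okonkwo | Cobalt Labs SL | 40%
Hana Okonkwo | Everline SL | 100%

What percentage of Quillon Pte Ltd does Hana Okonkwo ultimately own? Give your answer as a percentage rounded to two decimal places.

Hana reaches Quillon along 3 paths.
Via Rowan: 100% × 25% = 25%.
Via Rowan → Pellion: 100% × 10% × 48% = 4.8%.
Via Everline → Pellion: 100% × 60% × 48% = 28.8%.
Total: 25% + 4.8% + 28.8% = 58.6%.
Rounded: 58.60%.

58.60%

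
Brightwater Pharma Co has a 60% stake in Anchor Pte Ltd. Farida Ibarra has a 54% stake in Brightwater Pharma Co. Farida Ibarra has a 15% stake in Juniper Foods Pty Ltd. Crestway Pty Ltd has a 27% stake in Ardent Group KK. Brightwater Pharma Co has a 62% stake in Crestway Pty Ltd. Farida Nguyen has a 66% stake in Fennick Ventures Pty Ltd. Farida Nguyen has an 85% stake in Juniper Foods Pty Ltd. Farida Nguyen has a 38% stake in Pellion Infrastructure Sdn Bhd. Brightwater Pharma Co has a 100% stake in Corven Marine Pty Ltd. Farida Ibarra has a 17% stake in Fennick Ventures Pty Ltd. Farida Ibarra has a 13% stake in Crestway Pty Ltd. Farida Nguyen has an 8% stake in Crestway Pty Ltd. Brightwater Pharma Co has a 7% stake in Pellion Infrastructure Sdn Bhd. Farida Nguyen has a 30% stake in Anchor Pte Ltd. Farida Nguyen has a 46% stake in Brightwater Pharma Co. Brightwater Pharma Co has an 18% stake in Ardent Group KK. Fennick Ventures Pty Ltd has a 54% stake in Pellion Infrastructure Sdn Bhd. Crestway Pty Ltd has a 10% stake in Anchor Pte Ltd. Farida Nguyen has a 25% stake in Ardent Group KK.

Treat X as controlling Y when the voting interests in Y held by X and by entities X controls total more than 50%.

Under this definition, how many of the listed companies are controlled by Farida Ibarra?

4

Farida Ibarra holds 54% of Brightwater, so Farida Ibarra controls Brightwater.
Brightwater and Farida Ibarra together hold 62% + 13% = 75% of Crestway, so Farida Ibarra controls Crestway.
Brightwater holds 100% of Corven, so Farida Ibarra controls Corven.
Brightwater and Crestway together hold 60% + 10% = 70% of Anchor, so Farida Ibarra controls Anchor.
No other company's threshold is met.
Farida Ibarra controls 4 companies.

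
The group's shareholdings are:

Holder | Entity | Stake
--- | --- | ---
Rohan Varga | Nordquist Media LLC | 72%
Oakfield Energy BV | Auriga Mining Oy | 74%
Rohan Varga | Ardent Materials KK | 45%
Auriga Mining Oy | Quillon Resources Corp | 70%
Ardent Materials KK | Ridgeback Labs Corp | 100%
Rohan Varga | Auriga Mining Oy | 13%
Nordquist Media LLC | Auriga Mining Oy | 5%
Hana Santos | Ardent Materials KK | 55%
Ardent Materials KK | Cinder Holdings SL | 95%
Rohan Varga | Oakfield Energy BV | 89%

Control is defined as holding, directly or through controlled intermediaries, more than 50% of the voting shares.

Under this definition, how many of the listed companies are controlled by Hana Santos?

3

Hana holds 55% of Ardent, so Hana controls Ardent.
Ardent holds 100% of Ridgeback, so Hana controls Ridgeback.
Ardent holds 95% of Cinder, so Hana controls Cinder.
No other company's threshold is met.
Hana controls 3 companies.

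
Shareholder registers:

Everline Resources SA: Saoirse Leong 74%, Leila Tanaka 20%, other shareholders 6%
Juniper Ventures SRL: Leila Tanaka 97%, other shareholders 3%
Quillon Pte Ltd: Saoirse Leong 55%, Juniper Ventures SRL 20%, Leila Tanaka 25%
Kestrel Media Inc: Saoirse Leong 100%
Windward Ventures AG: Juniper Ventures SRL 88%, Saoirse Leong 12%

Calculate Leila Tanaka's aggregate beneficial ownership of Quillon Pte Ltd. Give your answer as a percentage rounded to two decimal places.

44.40%

Leila reaches Quillon along 2 paths.
Via Juniper: 97% × 20% = 19.4%.
Direct stake: 25% = 25%.
Total: 19.4% + 25% = 44.4%.
Rounded: 44.40%.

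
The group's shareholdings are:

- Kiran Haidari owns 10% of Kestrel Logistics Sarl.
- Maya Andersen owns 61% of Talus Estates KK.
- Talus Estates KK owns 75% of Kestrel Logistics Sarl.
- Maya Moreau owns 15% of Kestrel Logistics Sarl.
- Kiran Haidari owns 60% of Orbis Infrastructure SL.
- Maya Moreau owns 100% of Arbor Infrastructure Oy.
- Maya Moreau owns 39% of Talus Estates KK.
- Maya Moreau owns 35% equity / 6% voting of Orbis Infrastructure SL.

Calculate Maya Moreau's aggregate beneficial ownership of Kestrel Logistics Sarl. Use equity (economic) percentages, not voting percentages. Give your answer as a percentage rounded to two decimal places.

Maya Moreau reaches Kestrel along 2 paths.
Via Talus: 39% × 75% = 29.25%.
Direct stake: 15% = 15%.
Total: 29.25% + 15% = 44.25%.

44.25%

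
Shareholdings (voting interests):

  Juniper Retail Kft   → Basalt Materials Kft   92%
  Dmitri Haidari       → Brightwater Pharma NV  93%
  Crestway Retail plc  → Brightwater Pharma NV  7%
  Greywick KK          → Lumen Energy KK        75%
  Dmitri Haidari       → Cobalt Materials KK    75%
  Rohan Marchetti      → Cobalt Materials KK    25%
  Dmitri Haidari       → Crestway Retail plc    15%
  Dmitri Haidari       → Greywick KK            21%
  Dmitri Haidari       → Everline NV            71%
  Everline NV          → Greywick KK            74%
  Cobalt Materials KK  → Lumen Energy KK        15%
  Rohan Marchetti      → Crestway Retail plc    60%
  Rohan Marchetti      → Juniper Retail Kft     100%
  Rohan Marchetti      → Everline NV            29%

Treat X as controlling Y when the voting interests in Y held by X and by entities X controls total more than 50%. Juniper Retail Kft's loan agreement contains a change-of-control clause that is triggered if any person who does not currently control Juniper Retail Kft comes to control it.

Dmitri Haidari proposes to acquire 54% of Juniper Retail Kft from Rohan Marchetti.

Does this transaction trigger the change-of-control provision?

The purchase adds only to Dmitri's holdings (Rohan's stake shrinks), so Dmitri is the only person who could newly come to control Juniper.
Dmitri holds 71% of Everline, so Dmitri controls Everline.
Dmitri holds 75% of Cobalt, so Dmitri controls Cobalt.
Everline and Dmitri together hold 74% + 21% = 95% of Greywick, so Dmitri controls Greywick.
Greywick and Cobalt together hold 75% + 15% = 90% of Lumen, so Dmitri controls Lumen.
Dmitri holds 93% of Brightwater, so Dmitri controls Brightwater.
Neither Dmitri nor any entity Dmitri controls holds any voting interest in Juniper.
So before the transaction, Dmitri does not control Juniper.
After the purchase, Dmitri holds 54% of Juniper directly, and Rohan's stake falls to 46%.
Dmitri holds 54% of Juniper, so Dmitri controls Juniper.
Dmitri did not control Juniper before and does after, so the clause is triggered.

Yes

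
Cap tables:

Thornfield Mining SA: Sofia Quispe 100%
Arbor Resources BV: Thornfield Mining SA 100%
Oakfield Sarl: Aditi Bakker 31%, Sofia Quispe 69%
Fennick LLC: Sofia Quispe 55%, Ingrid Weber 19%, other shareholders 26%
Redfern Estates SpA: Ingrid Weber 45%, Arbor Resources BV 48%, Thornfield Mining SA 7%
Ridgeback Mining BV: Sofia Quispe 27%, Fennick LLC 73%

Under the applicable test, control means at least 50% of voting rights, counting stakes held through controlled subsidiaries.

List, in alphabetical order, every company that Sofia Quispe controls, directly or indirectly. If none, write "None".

Arbor Resources BV, Fennick LLC, Oakfield Sarl, Redfern Estates SpA, Ridgeback Mining BV, Thornfield Mining SA

Sofia holds 100% of Thornfield, so Sofia controls Thornfield.
Thornfield holds 100% of Arbor, so Sofia controls Arbor.
Sofia holds 69% of Oakfield, so Sofia controls Oakfield.
Sofia holds 55% of Fennick, so Sofia controls Fennick.
Arbor and Thornfield together hold 48% + 7% = 55% of Redfern, so Sofia controls Redfern.
Sofia and Fennick together hold 27% + 73% = 100% of Ridgeback, so Sofia controls Ridgeback.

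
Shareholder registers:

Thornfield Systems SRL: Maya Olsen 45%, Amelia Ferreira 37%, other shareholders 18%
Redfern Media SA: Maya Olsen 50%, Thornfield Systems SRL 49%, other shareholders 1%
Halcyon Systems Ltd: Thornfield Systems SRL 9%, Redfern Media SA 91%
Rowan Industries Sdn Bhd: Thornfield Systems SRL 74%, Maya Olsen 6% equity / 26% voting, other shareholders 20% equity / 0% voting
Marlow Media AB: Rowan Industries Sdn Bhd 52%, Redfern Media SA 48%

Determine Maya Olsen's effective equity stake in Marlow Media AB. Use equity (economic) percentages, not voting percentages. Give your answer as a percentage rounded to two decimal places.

55.02%

Maya reaches Marlow along 4 paths.
Via Thornfield → Rowan: 45% × 74% × 52% = 17.316%.
Via Rowan: 6% × 52% = 3.12%.
Via Redfern: 50% × 48% = 24%.
Via Thornfield → Redfern: 45% × 49% × 48% = 10.584%.
Total: 17.316% + 3.12% + 24% + 10.584% = 55.02%.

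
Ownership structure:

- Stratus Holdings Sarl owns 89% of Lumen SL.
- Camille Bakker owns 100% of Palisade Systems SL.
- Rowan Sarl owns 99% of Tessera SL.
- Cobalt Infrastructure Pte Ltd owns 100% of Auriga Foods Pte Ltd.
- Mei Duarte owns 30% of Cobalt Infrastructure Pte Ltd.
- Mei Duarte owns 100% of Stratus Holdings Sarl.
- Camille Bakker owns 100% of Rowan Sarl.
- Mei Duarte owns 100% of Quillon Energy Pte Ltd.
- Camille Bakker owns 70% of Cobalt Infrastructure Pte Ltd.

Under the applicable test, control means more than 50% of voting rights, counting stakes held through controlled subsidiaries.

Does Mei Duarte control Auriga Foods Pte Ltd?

No

Mei holds 100% of Stratus, so Mei controls Stratus.
Stratus holds 89% of Lumen, so Mei controls Lumen.
Mei holds 100% of Quillon, so Mei controls Quillon.
Neither Mei nor any entity Mei controls holds any voting interest in Auriga.
So Mei does not control Auriga.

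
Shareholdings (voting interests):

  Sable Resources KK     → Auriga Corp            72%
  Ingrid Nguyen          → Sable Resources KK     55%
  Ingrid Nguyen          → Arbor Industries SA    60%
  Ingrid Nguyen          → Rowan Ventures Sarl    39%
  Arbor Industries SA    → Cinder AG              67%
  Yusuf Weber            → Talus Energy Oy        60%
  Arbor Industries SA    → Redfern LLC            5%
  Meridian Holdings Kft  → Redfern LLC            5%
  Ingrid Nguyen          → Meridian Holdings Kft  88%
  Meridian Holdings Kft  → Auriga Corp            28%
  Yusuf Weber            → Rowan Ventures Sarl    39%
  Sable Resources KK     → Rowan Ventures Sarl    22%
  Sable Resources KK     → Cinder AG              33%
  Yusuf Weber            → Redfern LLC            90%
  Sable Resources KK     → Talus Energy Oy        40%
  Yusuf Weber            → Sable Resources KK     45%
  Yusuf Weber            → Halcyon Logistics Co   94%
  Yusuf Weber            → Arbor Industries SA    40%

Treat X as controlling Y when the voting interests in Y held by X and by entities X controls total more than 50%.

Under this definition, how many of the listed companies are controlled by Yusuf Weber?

3

Yusuf holds 94% of Halcyon, so Yusuf controls Halcyon.
Yusuf holds 90% of Redfern, so Yusuf controls Redfern.
Yusuf holds 60% of Talus, so Yusuf controls Talus.
No other company's threshold is met.
Yusuf controls 3 companies.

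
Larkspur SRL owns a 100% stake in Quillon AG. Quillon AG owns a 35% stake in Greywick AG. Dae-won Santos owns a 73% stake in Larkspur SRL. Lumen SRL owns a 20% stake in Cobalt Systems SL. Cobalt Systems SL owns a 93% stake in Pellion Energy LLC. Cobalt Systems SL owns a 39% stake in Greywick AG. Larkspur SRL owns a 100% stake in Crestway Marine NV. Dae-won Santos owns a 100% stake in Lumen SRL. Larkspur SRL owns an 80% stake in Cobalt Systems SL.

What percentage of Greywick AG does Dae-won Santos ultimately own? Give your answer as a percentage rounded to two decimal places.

Dae-won reaches Greywick along 3 paths.
Via Larkspur → Cobalt: 73% × 80% × 39% = 22.776%.
Via Lumen → Cobalt: 100% × 20% × 39% = 7.8%.
Via Larkspur → Quillon: 73% × 100% × 35% = 25.55%.
Total: 22.776% + 7.8% + 25.55% = 56.126%.
Rounded: 56.13%.

56.13%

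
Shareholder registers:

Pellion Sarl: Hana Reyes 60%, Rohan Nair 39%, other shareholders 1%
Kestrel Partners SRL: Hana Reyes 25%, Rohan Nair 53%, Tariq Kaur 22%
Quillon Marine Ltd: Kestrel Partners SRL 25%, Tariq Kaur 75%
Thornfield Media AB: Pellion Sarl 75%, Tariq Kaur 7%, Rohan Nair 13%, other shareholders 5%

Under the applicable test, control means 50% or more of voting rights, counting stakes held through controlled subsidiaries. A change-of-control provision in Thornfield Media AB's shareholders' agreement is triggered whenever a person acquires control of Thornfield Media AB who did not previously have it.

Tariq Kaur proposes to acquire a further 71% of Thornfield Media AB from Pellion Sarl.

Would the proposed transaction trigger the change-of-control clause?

Yes

The purchase adds only to Tariq's holdings (Pellion's stake shrinks), so Tariq is the only person who could newly come to control Thornfield.
Tariq holds 75% of Quillon, so Tariq controls Quillon.
In Thornfield, Tariq's side holds only 7%, not ≥ 50%.
So before the transaction, Tariq does not control Thornfield.
After the purchase, Tariq's direct stake in Thornfield rises to 7% + 71% = 78%, and Pellion's stake falls to 4%.
Tariq holds 78% of Thornfield, so Tariq controls Thornfield.
Tariq did not control Thornfield before and does after, so the clause is triggered.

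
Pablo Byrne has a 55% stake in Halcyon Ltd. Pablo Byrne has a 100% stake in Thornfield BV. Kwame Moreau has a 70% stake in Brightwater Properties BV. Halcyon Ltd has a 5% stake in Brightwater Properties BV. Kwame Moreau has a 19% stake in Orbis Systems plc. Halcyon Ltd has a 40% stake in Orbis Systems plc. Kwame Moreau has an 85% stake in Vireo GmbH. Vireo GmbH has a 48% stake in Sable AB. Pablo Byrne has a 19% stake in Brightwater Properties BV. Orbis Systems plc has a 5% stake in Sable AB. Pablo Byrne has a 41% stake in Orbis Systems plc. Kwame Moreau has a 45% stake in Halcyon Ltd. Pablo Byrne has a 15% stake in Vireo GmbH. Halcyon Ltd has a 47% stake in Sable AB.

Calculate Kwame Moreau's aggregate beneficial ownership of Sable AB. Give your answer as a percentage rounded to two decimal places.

Kwame reaches Sable along 4 paths.
Via Vireo: 85% × 48% = 40.8%.
Via Halcyon: 45% × 47% = 21.15%.
Via Orbis: 19% × 5% = 0.95%.
Via Halcyon → Orbis: 45% × 40% × 5% = 0.9%.
Total: 40.8% + 21.15% + 0.95% + 0.9% = 63.8%.
Rounded: 63.80%.

63.80%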